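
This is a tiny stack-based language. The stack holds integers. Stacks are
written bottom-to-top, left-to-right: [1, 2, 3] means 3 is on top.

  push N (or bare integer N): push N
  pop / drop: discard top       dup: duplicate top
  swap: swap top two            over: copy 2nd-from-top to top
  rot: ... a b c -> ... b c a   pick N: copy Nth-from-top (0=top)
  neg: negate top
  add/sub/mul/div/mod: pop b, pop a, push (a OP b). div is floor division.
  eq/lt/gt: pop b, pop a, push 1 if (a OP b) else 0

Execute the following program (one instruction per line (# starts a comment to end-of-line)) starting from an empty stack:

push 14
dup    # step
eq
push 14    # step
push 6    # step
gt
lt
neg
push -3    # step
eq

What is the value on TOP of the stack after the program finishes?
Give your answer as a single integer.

After 'push 14': [14]
After 'dup': [14, 14]
After 'eq': [1]
After 'push 14': [1, 14]
After 'push 6': [1, 14, 6]
After 'gt': [1, 1]
After 'lt': [0]
After 'neg': [0]
After 'push -3': [0, -3]
After 'eq': [0]

Answer: 0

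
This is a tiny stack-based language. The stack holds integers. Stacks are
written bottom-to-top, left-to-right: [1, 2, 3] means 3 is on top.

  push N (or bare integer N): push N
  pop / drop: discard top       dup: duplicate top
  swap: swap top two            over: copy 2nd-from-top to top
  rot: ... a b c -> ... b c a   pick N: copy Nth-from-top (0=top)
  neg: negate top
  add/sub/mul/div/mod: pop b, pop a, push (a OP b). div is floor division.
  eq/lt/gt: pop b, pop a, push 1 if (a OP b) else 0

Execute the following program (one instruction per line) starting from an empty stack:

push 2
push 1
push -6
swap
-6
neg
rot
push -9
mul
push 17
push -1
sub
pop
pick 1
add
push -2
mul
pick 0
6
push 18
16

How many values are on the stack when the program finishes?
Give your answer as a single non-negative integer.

Answer: 8

Derivation:
After 'push 2': stack = [2] (depth 1)
After 'push 1': stack = [2, 1] (depth 2)
After 'push -6': stack = [2, 1, -6] (depth 3)
After 'swap': stack = [2, -6, 1] (depth 3)
After 'push -6': stack = [2, -6, 1, -6] (depth 4)
After 'neg': stack = [2, -6, 1, 6] (depth 4)
After 'rot': stack = [2, 1, 6, -6] (depth 4)
After 'push -9': stack = [2, 1, 6, -6, -9] (depth 5)
After 'mul': stack = [2, 1, 6, 54] (depth 4)
After 'push 17': stack = [2, 1, 6, 54, 17] (depth 5)
  ...
After 'sub': stack = [2, 1, 6, 54, 18] (depth 5)
After 'pop': stack = [2, 1, 6, 54] (depth 4)
After 'pick 1': stack = [2, 1, 6, 54, 6] (depth 5)
After 'add': stack = [2, 1, 6, 60] (depth 4)
After 'push -2': stack = [2, 1, 6, 60, -2] (depth 5)
After 'mul': stack = [2, 1, 6, -120] (depth 4)
After 'pick 0': stack = [2, 1, 6, -120, -120] (depth 5)
After 'push 6': stack = [2, 1, 6, -120, -120, 6] (depth 6)
After 'push 18': stack = [2, 1, 6, -120, -120, 6, 18] (depth 7)
After 'push 16': stack = [2, 1, 6, -120, -120, 6, 18, 16] (depth 8)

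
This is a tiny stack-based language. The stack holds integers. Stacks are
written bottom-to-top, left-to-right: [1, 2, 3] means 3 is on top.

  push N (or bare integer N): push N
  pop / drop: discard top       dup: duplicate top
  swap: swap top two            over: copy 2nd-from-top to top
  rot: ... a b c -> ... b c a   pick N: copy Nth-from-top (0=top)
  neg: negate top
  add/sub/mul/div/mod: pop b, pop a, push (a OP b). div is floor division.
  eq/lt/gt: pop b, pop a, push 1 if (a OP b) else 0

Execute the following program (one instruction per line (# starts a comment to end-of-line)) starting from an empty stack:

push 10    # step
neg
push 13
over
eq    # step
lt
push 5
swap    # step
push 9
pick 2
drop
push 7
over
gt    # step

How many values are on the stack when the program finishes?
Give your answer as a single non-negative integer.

After 'push 10': stack = [10] (depth 1)
After 'neg': stack = [-10] (depth 1)
After 'push 13': stack = [-10, 13] (depth 2)
After 'over': stack = [-10, 13, -10] (depth 3)
After 'eq': stack = [-10, 0] (depth 2)
After 'lt': stack = [1] (depth 1)
After 'push 5': stack = [1, 5] (depth 2)
After 'swap': stack = [5, 1] (depth 2)
After 'push 9': stack = [5, 1, 9] (depth 3)
After 'pick 2': stack = [5, 1, 9, 5] (depth 4)
After 'drop': stack = [5, 1, 9] (depth 3)
After 'push 7': stack = [5, 1, 9, 7] (depth 4)
After 'over': stack = [5, 1, 9, 7, 9] (depth 5)
After 'gt': stack = [5, 1, 9, 0] (depth 4)

Answer: 4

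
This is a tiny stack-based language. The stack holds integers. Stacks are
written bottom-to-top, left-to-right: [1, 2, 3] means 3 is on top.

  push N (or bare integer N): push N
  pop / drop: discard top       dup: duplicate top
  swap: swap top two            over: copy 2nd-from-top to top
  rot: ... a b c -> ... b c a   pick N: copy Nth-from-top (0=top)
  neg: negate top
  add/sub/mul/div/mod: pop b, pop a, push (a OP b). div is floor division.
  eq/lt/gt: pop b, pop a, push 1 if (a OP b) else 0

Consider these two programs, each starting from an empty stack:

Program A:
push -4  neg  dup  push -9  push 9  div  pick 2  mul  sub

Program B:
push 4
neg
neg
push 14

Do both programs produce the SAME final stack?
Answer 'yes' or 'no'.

Program A trace:
  After 'push -4': [-4]
  After 'neg': [4]
  After 'dup': [4, 4]
  After 'push -9': [4, 4, -9]
  After 'push 9': [4, 4, -9, 9]
  After 'div': [4, 4, -1]
  After 'pick 2': [4, 4, -1, 4]
  After 'mul': [4, 4, -4]
  After 'sub': [4, 8]
Program A final stack: [4, 8]

Program B trace:
  After 'push 4': [4]
  After 'neg': [-4]
  After 'neg': [4]
  After 'push 14': [4, 14]
Program B final stack: [4, 14]
Same: no

Answer: no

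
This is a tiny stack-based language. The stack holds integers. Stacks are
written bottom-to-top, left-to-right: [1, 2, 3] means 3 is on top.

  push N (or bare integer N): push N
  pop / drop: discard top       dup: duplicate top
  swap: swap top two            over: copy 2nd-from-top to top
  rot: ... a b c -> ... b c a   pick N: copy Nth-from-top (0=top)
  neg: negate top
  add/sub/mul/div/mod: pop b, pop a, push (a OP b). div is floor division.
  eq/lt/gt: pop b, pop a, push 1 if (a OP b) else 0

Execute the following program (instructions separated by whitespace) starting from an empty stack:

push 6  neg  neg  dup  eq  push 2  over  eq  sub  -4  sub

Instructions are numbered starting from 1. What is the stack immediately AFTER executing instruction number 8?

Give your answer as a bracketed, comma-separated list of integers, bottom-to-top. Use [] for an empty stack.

Answer: [1, 0]

Derivation:
Step 1 ('push 6'): [6]
Step 2 ('neg'): [-6]
Step 3 ('neg'): [6]
Step 4 ('dup'): [6, 6]
Step 5 ('eq'): [1]
Step 6 ('push 2'): [1, 2]
Step 7 ('over'): [1, 2, 1]
Step 8 ('eq'): [1, 0]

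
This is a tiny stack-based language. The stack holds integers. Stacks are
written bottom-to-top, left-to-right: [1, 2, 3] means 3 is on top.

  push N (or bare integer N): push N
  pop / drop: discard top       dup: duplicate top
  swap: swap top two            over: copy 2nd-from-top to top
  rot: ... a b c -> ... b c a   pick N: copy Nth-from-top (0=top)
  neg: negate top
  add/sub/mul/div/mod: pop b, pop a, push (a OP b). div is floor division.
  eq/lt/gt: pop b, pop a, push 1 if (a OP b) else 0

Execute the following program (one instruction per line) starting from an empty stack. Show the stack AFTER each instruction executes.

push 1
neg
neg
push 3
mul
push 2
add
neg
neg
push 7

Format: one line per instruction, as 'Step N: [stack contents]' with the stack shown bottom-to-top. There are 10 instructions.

Step 1: [1]
Step 2: [-1]
Step 3: [1]
Step 4: [1, 3]
Step 5: [3]
Step 6: [3, 2]
Step 7: [5]
Step 8: [-5]
Step 9: [5]
Step 10: [5, 7]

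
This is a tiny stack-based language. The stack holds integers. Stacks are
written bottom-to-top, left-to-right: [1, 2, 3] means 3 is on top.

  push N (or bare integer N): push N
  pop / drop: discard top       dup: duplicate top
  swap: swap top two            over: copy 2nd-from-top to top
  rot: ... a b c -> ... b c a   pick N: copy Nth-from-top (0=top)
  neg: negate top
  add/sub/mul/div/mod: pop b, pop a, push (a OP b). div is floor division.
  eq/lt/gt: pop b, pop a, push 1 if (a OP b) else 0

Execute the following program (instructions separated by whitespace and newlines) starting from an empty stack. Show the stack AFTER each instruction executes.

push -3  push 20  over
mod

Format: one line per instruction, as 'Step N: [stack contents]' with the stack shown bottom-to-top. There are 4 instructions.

Step 1: [-3]
Step 2: [-3, 20]
Step 3: [-3, 20, -3]
Step 4: [-3, -1]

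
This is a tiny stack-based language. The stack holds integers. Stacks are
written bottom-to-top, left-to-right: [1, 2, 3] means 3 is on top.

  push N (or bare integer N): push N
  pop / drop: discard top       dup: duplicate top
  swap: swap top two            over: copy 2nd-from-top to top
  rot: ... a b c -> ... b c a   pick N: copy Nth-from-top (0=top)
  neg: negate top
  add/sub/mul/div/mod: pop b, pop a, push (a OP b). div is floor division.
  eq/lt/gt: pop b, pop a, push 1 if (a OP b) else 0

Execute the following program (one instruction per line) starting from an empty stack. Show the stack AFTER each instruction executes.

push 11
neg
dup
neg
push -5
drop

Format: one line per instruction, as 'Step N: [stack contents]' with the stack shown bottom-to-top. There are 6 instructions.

Step 1: [11]
Step 2: [-11]
Step 3: [-11, -11]
Step 4: [-11, 11]
Step 5: [-11, 11, -5]
Step 6: [-11, 11]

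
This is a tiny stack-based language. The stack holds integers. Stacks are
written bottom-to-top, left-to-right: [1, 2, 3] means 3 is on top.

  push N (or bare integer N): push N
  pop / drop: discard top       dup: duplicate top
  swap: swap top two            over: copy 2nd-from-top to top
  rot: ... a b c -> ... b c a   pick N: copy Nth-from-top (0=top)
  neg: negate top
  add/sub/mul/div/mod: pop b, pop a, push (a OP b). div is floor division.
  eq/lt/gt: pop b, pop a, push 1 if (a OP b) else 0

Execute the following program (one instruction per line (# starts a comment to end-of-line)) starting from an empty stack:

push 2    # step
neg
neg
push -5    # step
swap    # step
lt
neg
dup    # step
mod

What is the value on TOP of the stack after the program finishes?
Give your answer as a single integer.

After 'push 2': [2]
After 'neg': [-2]
After 'neg': [2]
After 'push -5': [2, -5]
After 'swap': [-5, 2]
After 'lt': [1]
After 'neg': [-1]
After 'dup': [-1, -1]
After 'mod': [0]

Answer: 0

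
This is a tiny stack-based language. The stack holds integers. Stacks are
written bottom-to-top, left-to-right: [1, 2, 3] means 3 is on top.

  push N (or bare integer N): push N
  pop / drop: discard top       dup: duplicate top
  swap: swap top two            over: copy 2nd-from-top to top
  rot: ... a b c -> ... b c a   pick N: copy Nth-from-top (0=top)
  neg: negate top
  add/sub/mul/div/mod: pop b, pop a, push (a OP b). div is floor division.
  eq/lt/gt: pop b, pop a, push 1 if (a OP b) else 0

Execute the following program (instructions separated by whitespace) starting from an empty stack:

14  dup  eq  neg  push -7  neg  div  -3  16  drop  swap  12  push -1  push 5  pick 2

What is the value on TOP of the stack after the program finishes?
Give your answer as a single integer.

Answer: 12

Derivation:
After 'push 14': [14]
After 'dup': [14, 14]
After 'eq': [1]
After 'neg': [-1]
After 'push -7': [-1, -7]
After 'neg': [-1, 7]
After 'div': [-1]
After 'push -3': [-1, -3]
After 'push 16': [-1, -3, 16]
After 'drop': [-1, -3]
After 'swap': [-3, -1]
After 'push 12': [-3, -1, 12]
After 'push -1': [-3, -1, 12, -1]
After 'push 5': [-3, -1, 12, -1, 5]
After 'pick 2': [-3, -1, 12, -1, 5, 12]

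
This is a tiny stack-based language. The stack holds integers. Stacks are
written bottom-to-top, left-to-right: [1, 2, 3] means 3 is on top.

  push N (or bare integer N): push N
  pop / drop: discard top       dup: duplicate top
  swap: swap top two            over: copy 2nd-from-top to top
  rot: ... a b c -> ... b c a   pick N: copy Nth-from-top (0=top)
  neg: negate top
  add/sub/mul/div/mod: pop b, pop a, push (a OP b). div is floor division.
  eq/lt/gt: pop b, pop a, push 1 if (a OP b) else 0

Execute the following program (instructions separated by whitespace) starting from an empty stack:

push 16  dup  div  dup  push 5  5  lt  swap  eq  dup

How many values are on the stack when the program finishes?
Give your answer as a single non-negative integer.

After 'push 16': stack = [16] (depth 1)
After 'dup': stack = [16, 16] (depth 2)
After 'div': stack = [1] (depth 1)
After 'dup': stack = [1, 1] (depth 2)
After 'push 5': stack = [1, 1, 5] (depth 3)
After 'push 5': stack = [1, 1, 5, 5] (depth 4)
After 'lt': stack = [1, 1, 0] (depth 3)
After 'swap': stack = [1, 0, 1] (depth 3)
After 'eq': stack = [1, 0] (depth 2)
After 'dup': stack = [1, 0, 0] (depth 3)

Answer: 3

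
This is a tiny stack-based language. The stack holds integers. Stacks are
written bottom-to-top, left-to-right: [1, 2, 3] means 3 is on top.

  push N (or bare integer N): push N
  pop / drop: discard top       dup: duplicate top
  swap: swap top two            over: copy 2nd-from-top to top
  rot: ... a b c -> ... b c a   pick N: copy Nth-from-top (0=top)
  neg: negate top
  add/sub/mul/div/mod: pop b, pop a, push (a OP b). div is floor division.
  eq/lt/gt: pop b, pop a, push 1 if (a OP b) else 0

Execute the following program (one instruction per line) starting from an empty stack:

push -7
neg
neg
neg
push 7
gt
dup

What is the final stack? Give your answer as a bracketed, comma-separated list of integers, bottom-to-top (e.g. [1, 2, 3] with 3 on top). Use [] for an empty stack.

After 'push -7': [-7]
After 'neg': [7]
After 'neg': [-7]
After 'neg': [7]
After 'push 7': [7, 7]
After 'gt': [0]
After 'dup': [0, 0]

Answer: [0, 0]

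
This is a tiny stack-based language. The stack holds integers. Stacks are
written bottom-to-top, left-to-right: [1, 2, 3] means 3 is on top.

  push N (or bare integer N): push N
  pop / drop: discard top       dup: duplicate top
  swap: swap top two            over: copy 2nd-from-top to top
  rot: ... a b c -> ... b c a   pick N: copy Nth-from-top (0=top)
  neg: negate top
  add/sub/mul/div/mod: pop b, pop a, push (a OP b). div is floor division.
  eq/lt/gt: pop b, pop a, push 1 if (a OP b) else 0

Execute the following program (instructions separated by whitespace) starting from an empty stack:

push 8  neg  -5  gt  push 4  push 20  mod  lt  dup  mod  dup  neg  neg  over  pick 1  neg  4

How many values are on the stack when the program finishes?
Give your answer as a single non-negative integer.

Answer: 5

Derivation:
After 'push 8': stack = [8] (depth 1)
After 'neg': stack = [-8] (depth 1)
After 'push -5': stack = [-8, -5] (depth 2)
After 'gt': stack = [0] (depth 1)
After 'push 4': stack = [0, 4] (depth 2)
After 'push 20': stack = [0, 4, 20] (depth 3)
After 'mod': stack = [0, 4] (depth 2)
After 'lt': stack = [1] (depth 1)
After 'dup': stack = [1, 1] (depth 2)
After 'mod': stack = [0] (depth 1)
After 'dup': stack = [0, 0] (depth 2)
After 'neg': stack = [0, 0] (depth 2)
After 'neg': stack = [0, 0] (depth 2)
After 'over': stack = [0, 0, 0] (depth 3)
After 'pick 1': stack = [0, 0, 0, 0] (depth 4)
After 'neg': stack = [0, 0, 0, 0] (depth 4)
After 'push 4': stack = [0, 0, 0, 0, 4] (depth 5)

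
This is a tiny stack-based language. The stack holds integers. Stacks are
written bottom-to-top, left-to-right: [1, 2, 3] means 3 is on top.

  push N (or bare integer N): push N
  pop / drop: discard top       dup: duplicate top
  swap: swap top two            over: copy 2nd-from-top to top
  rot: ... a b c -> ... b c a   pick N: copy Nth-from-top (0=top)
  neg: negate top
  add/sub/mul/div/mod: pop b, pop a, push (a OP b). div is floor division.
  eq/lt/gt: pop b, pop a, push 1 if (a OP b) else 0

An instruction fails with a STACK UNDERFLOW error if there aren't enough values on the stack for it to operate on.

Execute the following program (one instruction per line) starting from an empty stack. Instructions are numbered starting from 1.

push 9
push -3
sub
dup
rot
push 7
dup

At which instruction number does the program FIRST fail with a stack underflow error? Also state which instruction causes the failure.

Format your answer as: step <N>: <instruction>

Answer: step 5: rot

Derivation:
Step 1 ('push 9'): stack = [9], depth = 1
Step 2 ('push -3'): stack = [9, -3], depth = 2
Step 3 ('sub'): stack = [12], depth = 1
Step 4 ('dup'): stack = [12, 12], depth = 2
Step 5 ('rot'): needs 3 value(s) but depth is 2 — STACK UNDERFLOW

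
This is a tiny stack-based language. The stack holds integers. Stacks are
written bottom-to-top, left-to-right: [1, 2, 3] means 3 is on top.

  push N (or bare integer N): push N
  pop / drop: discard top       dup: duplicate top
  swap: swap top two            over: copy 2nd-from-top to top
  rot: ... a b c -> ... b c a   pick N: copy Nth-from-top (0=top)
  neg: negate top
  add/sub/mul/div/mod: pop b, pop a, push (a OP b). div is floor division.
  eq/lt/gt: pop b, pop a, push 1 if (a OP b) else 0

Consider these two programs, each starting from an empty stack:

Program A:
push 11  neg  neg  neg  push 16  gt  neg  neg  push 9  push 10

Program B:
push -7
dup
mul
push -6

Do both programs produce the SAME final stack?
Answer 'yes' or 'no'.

Program A trace:
  After 'push 11': [11]
  After 'neg': [-11]
  After 'neg': [11]
  After 'neg': [-11]
  After 'push 16': [-11, 16]
  After 'gt': [0]
  After 'neg': [0]
  After 'neg': [0]
  After 'push 9': [0, 9]
  After 'push 10': [0, 9, 10]
Program A final stack: [0, 9, 10]

Program B trace:
  After 'push -7': [-7]
  After 'dup': [-7, -7]
  After 'mul': [49]
  After 'push -6': [49, -6]
Program B final stack: [49, -6]
Same: no

Answer: no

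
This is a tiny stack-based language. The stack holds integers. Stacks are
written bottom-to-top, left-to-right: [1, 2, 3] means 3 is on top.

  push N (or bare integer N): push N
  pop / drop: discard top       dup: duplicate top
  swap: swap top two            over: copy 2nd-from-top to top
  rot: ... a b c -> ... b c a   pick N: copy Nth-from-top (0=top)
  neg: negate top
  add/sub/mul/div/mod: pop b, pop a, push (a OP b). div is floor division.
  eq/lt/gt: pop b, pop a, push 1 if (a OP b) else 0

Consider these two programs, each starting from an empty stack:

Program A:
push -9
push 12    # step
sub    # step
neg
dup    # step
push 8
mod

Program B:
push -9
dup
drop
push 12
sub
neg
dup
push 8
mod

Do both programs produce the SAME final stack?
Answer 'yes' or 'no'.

Program A trace:
  After 'push -9': [-9]
  After 'push 12': [-9, 12]
  After 'sub': [-21]
  After 'neg': [21]
  After 'dup': [21, 21]
  After 'push 8': [21, 21, 8]
  After 'mod': [21, 5]
Program A final stack: [21, 5]

Program B trace:
  After 'push -9': [-9]
  After 'dup': [-9, -9]
  After 'drop': [-9]
  After 'push 12': [-9, 12]
  After 'sub': [-21]
  After 'neg': [21]
  After 'dup': [21, 21]
  After 'push 8': [21, 21, 8]
  After 'mod': [21, 5]
Program B final stack: [21, 5]
Same: yes

Answer: yes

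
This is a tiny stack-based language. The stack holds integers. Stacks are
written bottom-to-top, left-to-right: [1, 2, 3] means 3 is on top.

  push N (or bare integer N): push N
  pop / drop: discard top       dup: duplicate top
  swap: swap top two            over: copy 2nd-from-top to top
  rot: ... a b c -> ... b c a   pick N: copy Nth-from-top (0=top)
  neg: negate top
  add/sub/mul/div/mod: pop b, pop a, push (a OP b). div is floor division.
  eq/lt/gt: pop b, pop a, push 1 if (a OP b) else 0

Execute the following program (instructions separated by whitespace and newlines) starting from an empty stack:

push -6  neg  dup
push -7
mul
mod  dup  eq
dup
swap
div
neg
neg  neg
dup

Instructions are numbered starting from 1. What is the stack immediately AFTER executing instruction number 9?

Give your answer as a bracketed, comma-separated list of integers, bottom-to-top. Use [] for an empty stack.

Answer: [1, 1]

Derivation:
Step 1 ('push -6'): [-6]
Step 2 ('neg'): [6]
Step 3 ('dup'): [6, 6]
Step 4 ('push -7'): [6, 6, -7]
Step 5 ('mul'): [6, -42]
Step 6 ('mod'): [-36]
Step 7 ('dup'): [-36, -36]
Step 8 ('eq'): [1]
Step 9 ('dup'): [1, 1]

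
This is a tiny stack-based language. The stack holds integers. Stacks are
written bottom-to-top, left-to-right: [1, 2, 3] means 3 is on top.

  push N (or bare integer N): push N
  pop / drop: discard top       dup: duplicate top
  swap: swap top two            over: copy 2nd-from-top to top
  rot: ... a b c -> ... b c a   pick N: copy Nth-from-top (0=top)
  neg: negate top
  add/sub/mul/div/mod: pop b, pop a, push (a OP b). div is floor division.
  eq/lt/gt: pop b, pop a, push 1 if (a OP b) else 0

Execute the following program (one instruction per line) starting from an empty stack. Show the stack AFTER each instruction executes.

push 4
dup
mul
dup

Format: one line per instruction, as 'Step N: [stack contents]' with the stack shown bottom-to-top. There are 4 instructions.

Step 1: [4]
Step 2: [4, 4]
Step 3: [16]
Step 4: [16, 16]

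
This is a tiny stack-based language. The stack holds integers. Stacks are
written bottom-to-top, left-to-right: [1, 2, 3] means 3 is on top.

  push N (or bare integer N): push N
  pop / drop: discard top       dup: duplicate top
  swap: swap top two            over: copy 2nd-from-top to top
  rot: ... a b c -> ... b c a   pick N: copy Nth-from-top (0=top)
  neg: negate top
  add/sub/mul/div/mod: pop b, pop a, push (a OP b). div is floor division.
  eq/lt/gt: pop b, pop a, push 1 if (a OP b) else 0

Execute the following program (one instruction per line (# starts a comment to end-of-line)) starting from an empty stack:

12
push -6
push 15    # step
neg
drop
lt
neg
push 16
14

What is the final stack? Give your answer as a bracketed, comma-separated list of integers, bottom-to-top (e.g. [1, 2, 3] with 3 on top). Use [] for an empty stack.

After 'push 12': [12]
After 'push -6': [12, -6]
After 'push 15': [12, -6, 15]
After 'neg': [12, -6, -15]
After 'drop': [12, -6]
After 'lt': [0]
After 'neg': [0]
After 'push 16': [0, 16]
After 'push 14': [0, 16, 14]

Answer: [0, 16, 14]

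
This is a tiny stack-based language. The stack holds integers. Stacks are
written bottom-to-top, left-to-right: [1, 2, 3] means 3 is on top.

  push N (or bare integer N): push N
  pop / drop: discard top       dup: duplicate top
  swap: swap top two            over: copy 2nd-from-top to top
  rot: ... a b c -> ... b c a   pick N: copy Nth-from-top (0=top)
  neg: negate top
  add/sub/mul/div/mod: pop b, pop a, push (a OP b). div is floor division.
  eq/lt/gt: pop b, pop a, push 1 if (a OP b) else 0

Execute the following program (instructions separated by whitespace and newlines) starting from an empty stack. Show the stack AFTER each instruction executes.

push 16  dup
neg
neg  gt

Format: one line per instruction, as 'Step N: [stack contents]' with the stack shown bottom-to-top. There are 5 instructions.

Step 1: [16]
Step 2: [16, 16]
Step 3: [16, -16]
Step 4: [16, 16]
Step 5: [0]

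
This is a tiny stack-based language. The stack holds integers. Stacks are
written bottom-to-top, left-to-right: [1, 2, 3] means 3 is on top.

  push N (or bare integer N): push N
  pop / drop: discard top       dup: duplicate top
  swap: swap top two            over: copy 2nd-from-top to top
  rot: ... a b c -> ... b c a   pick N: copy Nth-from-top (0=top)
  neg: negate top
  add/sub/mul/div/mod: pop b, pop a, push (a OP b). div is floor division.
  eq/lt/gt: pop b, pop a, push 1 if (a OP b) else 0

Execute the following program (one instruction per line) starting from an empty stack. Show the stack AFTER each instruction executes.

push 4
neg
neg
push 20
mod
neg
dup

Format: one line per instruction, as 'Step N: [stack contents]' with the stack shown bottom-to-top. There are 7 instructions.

Step 1: [4]
Step 2: [-4]
Step 3: [4]
Step 4: [4, 20]
Step 5: [4]
Step 6: [-4]
Step 7: [-4, -4]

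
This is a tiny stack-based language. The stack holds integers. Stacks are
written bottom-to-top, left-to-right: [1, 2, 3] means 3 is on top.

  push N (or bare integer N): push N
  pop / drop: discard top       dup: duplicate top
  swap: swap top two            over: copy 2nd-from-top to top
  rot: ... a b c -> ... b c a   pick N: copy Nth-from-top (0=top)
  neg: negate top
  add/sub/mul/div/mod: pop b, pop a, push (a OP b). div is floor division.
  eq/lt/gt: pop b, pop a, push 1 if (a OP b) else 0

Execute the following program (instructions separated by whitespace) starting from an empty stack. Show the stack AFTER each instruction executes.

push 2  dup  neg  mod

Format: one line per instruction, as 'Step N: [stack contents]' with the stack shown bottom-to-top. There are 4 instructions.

Step 1: [2]
Step 2: [2, 2]
Step 3: [2, -2]
Step 4: [0]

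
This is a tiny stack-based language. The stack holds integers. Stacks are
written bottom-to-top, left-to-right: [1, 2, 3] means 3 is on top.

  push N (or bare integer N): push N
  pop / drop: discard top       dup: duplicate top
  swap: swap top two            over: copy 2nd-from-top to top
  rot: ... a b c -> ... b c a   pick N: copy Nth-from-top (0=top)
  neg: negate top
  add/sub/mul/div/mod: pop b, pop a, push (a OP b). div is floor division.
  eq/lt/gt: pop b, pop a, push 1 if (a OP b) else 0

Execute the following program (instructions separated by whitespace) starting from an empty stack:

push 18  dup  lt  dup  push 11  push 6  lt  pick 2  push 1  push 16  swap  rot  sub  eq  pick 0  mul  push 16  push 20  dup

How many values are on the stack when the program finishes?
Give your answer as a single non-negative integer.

Answer: 7

Derivation:
After 'push 18': stack = [18] (depth 1)
After 'dup': stack = [18, 18] (depth 2)
After 'lt': stack = [0] (depth 1)
After 'dup': stack = [0, 0] (depth 2)
After 'push 11': stack = [0, 0, 11] (depth 3)
After 'push 6': stack = [0, 0, 11, 6] (depth 4)
After 'lt': stack = [0, 0, 0] (depth 3)
After 'pick 2': stack = [0, 0, 0, 0] (depth 4)
After 'push 1': stack = [0, 0, 0, 0, 1] (depth 5)
After 'push 16': stack = [0, 0, 0, 0, 1, 16] (depth 6)
After 'swap': stack = [0, 0, 0, 0, 16, 1] (depth 6)
After 'rot': stack = [0, 0, 0, 16, 1, 0] (depth 6)
After 'sub': stack = [0, 0, 0, 16, 1] (depth 5)
After 'eq': stack = [0, 0, 0, 0] (depth 4)
After 'pick 0': stack = [0, 0, 0, 0, 0] (depth 5)
After 'mul': stack = [0, 0, 0, 0] (depth 4)
After 'push 16': stack = [0, 0, 0, 0, 16] (depth 5)
After 'push 20': stack = [0, 0, 0, 0, 16, 20] (depth 6)
After 'dup': stack = [0, 0, 0, 0, 16, 20, 20] (depth 7)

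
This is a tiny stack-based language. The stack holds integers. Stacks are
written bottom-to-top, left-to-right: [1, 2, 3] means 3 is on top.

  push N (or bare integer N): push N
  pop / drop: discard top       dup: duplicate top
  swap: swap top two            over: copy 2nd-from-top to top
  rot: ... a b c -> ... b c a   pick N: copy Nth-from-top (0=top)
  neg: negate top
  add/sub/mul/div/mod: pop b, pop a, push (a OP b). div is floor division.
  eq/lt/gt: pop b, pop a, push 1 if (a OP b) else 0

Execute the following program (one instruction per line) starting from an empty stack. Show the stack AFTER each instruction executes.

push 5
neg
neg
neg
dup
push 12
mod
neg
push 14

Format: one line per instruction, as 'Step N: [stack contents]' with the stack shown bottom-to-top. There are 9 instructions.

Step 1: [5]
Step 2: [-5]
Step 3: [5]
Step 4: [-5]
Step 5: [-5, -5]
Step 6: [-5, -5, 12]
Step 7: [-5, 7]
Step 8: [-5, -7]
Step 9: [-5, -7, 14]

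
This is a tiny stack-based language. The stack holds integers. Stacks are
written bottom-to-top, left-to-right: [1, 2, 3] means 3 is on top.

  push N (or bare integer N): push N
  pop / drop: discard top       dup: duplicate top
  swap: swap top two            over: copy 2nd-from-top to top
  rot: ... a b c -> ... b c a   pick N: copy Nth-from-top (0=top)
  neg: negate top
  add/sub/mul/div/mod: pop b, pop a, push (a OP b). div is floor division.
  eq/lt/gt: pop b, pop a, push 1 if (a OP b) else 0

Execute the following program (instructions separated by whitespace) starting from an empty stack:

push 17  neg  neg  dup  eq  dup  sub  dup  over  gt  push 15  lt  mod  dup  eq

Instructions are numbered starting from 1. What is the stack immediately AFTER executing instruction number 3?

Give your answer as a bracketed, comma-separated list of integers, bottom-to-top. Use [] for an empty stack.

Answer: [17]

Derivation:
Step 1 ('push 17'): [17]
Step 2 ('neg'): [-17]
Step 3 ('neg'): [17]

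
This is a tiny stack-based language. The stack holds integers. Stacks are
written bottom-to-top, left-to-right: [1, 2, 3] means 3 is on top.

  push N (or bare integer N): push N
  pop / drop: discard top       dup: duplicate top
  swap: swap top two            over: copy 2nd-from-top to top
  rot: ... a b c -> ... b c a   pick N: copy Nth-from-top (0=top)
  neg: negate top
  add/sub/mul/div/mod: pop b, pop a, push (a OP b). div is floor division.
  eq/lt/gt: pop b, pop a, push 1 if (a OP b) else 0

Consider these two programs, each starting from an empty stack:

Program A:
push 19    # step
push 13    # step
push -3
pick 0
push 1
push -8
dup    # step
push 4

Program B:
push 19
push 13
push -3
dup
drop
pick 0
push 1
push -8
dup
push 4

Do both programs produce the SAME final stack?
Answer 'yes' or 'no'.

Program A trace:
  After 'push 19': [19]
  After 'push 13': [19, 13]
  After 'push -3': [19, 13, -3]
  After 'pick 0': [19, 13, -3, -3]
  After 'push 1': [19, 13, -3, -3, 1]
  After 'push -8': [19, 13, -3, -3, 1, -8]
  After 'dup': [19, 13, -3, -3, 1, -8, -8]
  After 'push 4': [19, 13, -3, -3, 1, -8, -8, 4]
Program A final stack: [19, 13, -3, -3, 1, -8, -8, 4]

Program B trace:
  After 'push 19': [19]
  After 'push 13': [19, 13]
  After 'push -3': [19, 13, -3]
  After 'dup': [19, 13, -3, -3]
  After 'drop': [19, 13, -3]
  After 'pick 0': [19, 13, -3, -3]
  After 'push 1': [19, 13, -3, -3, 1]
  After 'push -8': [19, 13, -3, -3, 1, -8]
  After 'dup': [19, 13, -3, -3, 1, -8, -8]
  After 'push 4': [19, 13, -3, -3, 1, -8, -8, 4]
Program B final stack: [19, 13, -3, -3, 1, -8, -8, 4]
Same: yes

Answer: yes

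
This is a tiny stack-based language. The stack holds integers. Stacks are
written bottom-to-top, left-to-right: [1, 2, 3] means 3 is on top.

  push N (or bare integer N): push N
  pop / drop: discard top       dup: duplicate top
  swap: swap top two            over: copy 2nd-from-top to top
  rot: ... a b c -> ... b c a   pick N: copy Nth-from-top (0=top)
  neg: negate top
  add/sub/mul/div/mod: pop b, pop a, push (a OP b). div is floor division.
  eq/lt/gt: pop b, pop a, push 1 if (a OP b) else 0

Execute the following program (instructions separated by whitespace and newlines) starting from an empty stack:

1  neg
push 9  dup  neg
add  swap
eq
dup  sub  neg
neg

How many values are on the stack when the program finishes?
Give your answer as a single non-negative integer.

After 'push 1': stack = [1] (depth 1)
After 'neg': stack = [-1] (depth 1)
After 'push 9': stack = [-1, 9] (depth 2)
After 'dup': stack = [-1, 9, 9] (depth 3)
After 'neg': stack = [-1, 9, -9] (depth 3)
After 'add': stack = [-1, 0] (depth 2)
After 'swap': stack = [0, -1] (depth 2)
After 'eq': stack = [0] (depth 1)
After 'dup': stack = [0, 0] (depth 2)
After 'sub': stack = [0] (depth 1)
After 'neg': stack = [0] (depth 1)
After 'neg': stack = [0] (depth 1)

Answer: 1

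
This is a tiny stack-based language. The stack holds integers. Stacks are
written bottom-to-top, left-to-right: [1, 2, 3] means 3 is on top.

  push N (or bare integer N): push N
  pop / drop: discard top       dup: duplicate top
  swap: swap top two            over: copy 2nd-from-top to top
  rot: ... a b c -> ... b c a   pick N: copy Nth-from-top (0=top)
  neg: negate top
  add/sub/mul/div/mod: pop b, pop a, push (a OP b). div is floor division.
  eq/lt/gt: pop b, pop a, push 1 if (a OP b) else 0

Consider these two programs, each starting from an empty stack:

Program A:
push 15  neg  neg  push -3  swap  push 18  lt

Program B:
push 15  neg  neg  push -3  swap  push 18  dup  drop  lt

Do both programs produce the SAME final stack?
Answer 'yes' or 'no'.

Program A trace:
  After 'push 15': [15]
  After 'neg': [-15]
  After 'neg': [15]
  After 'push -3': [15, -3]
  After 'swap': [-3, 15]
  After 'push 18': [-3, 15, 18]
  After 'lt': [-3, 1]
Program A final stack: [-3, 1]

Program B trace:
  After 'push 15': [15]
  After 'neg': [-15]
  After 'neg': [15]
  After 'push -3': [15, -3]
  After 'swap': [-3, 15]
  After 'push 18': [-3, 15, 18]
  After 'dup': [-3, 15, 18, 18]
  After 'drop': [-3, 15, 18]
  After 'lt': [-3, 1]
Program B final stack: [-3, 1]
Same: yes

Answer: yes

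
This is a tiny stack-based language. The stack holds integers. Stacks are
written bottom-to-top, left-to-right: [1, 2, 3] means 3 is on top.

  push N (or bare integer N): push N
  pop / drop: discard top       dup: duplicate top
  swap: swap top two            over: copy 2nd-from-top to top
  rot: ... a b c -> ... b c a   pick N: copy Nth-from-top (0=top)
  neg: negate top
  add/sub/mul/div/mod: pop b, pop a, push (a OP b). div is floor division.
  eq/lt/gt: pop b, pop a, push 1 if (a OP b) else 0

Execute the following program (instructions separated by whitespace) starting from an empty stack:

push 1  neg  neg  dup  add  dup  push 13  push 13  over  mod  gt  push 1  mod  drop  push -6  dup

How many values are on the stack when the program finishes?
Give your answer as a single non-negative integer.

After 'push 1': stack = [1] (depth 1)
After 'neg': stack = [-1] (depth 1)
After 'neg': stack = [1] (depth 1)
After 'dup': stack = [1, 1] (depth 2)
After 'add': stack = [2] (depth 1)
After 'dup': stack = [2, 2] (depth 2)
After 'push 13': stack = [2, 2, 13] (depth 3)
After 'push 13': stack = [2, 2, 13, 13] (depth 4)
After 'over': stack = [2, 2, 13, 13, 13] (depth 5)
After 'mod': stack = [2, 2, 13, 0] (depth 4)
After 'gt': stack = [2, 2, 1] (depth 3)
After 'push 1': stack = [2, 2, 1, 1] (depth 4)
After 'mod': stack = [2, 2, 0] (depth 3)
After 'drop': stack = [2, 2] (depth 2)
After 'push -6': stack = [2, 2, -6] (depth 3)
After 'dup': stack = [2, 2, -6, -6] (depth 4)

Answer: 4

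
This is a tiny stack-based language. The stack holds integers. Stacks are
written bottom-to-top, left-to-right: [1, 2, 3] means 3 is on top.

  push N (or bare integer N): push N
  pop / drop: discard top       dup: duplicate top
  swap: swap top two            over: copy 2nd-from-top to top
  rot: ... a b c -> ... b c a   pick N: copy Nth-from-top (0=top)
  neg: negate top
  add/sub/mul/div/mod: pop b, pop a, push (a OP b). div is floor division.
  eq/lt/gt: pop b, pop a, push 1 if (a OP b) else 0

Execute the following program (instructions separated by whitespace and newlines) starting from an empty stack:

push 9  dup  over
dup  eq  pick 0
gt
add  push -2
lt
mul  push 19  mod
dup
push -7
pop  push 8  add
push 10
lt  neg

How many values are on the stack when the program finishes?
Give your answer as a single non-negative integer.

After 'push 9': stack = [9] (depth 1)
After 'dup': stack = [9, 9] (depth 2)
After 'over': stack = [9, 9, 9] (depth 3)
After 'dup': stack = [9, 9, 9, 9] (depth 4)
After 'eq': stack = [9, 9, 1] (depth 3)
After 'pick 0': stack = [9, 9, 1, 1] (depth 4)
After 'gt': stack = [9, 9, 0] (depth 3)
After 'add': stack = [9, 9] (depth 2)
After 'push -2': stack = [9, 9, -2] (depth 3)
After 'lt': stack = [9, 0] (depth 2)
  ...
After 'push 19': stack = [0, 19] (depth 2)
After 'mod': stack = [0] (depth 1)
After 'dup': stack = [0, 0] (depth 2)
After 'push -7': stack = [0, 0, -7] (depth 3)
After 'pop': stack = [0, 0] (depth 2)
After 'push 8': stack = [0, 0, 8] (depth 3)
After 'add': stack = [0, 8] (depth 2)
After 'push 10': stack = [0, 8, 10] (depth 3)
After 'lt': stack = [0, 1] (depth 2)
After 'neg': stack = [0, -1] (depth 2)

Answer: 2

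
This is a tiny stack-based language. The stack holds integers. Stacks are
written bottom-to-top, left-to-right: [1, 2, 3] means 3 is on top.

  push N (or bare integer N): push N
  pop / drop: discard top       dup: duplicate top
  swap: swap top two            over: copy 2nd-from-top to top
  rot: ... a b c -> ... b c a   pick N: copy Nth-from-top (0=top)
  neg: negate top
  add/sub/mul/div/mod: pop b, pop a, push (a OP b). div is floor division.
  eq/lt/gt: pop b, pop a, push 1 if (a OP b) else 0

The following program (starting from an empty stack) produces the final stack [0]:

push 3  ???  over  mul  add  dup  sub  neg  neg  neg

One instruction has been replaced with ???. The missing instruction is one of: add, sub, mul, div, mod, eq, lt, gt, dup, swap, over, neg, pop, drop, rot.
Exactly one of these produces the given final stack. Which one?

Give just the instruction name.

Answer: dup

Derivation:
Stack before ???: [3]
Stack after ???:  [3, 3]
The instruction that transforms [3] -> [3, 3] is: dup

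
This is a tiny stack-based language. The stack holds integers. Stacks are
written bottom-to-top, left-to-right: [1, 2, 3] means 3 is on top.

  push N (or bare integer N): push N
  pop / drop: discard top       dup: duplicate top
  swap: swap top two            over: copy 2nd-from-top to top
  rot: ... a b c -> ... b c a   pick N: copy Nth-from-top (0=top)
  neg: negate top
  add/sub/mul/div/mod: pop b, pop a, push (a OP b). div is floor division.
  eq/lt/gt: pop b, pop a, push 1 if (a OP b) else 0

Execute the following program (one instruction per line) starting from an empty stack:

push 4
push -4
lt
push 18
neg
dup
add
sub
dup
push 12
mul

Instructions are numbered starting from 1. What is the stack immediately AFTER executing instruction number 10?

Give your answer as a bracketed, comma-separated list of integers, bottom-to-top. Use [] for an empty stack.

Answer: [36, 36, 12]

Derivation:
Step 1 ('push 4'): [4]
Step 2 ('push -4'): [4, -4]
Step 3 ('lt'): [0]
Step 4 ('push 18'): [0, 18]
Step 5 ('neg'): [0, -18]
Step 6 ('dup'): [0, -18, -18]
Step 7 ('add'): [0, -36]
Step 8 ('sub'): [36]
Step 9 ('dup'): [36, 36]
Step 10 ('push 12'): [36, 36, 12]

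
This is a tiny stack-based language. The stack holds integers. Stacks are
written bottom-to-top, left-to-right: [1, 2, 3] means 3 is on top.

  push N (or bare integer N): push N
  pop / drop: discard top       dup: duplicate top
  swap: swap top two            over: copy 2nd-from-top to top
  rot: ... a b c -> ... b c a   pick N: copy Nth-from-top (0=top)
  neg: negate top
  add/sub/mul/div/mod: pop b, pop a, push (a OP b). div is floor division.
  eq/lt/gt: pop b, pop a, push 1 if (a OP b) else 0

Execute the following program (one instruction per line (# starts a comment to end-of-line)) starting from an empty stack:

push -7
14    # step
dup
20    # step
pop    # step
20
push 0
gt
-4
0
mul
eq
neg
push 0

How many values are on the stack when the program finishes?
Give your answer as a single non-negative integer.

After 'push -7': stack = [-7] (depth 1)
After 'push 14': stack = [-7, 14] (depth 2)
After 'dup': stack = [-7, 14, 14] (depth 3)
After 'push 20': stack = [-7, 14, 14, 20] (depth 4)
After 'pop': stack = [-7, 14, 14] (depth 3)
After 'push 20': stack = [-7, 14, 14, 20] (depth 4)
After 'push 0': stack = [-7, 14, 14, 20, 0] (depth 5)
After 'gt': stack = [-7, 14, 14, 1] (depth 4)
After 'push -4': stack = [-7, 14, 14, 1, -4] (depth 5)
After 'push 0': stack = [-7, 14, 14, 1, -4, 0] (depth 6)
After 'mul': stack = [-7, 14, 14, 1, 0] (depth 5)
After 'eq': stack = [-7, 14, 14, 0] (depth 4)
After 'neg': stack = [-7, 14, 14, 0] (depth 4)
After 'push 0': stack = [-7, 14, 14, 0, 0] (depth 5)

Answer: 5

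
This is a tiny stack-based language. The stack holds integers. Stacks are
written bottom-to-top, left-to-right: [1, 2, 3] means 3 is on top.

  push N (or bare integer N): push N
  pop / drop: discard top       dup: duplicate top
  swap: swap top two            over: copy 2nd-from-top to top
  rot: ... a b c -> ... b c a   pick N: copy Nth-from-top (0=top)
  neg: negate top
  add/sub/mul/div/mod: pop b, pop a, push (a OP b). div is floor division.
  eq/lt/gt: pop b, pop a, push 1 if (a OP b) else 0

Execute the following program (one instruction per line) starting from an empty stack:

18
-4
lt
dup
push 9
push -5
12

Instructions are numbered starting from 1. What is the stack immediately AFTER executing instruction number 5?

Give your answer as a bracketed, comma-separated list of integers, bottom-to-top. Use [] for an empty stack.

Step 1 ('18'): [18]
Step 2 ('-4'): [18, -4]
Step 3 ('lt'): [0]
Step 4 ('dup'): [0, 0]
Step 5 ('push 9'): [0, 0, 9]

Answer: [0, 0, 9]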